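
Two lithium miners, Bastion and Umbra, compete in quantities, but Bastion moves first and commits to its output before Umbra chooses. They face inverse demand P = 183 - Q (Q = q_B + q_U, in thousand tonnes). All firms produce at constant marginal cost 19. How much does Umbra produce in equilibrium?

Solve by backward induction. Given q_B, the follower Umbra maximises π_U = (183 - q_B - q_U)q_U - 19q_U.
Setting the follower's marginal profit to zero, 164 - q_B - 2q_U = 0, i.e. q_U = (164 - q_B)/2.
The leader anticipates this reaction. Substituting into P = 183 - Q gives P = 101 - (1/2)q_B, so π_B = (101 - (1/2)q_B)q_B - 19q_B.
Maximising: ∂π_B/∂q_B = 82 - q_B = 0, giving q_B = 82.
Then q_U = (164 - 82)/2 = 41.

41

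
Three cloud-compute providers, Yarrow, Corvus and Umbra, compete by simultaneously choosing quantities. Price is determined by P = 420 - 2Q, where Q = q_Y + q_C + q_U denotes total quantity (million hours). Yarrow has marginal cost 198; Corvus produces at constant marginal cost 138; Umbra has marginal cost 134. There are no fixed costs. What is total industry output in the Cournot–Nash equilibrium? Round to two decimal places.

Yarrow's profit: π_Y = (420 - 2Q)q_Y - (198q_Y). Setting ∂π_Y/∂q_Y = 0: 222 - 4q_Y - 2(q_C + q_U) = 0.
Corvus's first-order condition: 282 - 4q_C - 2(q_Y + q_U) = 0.
Umbra's first-order condition: 286 - 4q_U - 2(q_Y + q_C) = 0.
Summing all 3 equations gives 790 − 8Q = 0, hence Q = 395/4.
Back-substituting: q_Y = (222 − 395/2)/2 = 49/4, q_C = (282 − 395/2)/2 = 169/4, q_U = (286 − 395/2)/2 = 177/4.
Total output Q = 49/4 + 169/4 + 177/4 = 395/4.

98.75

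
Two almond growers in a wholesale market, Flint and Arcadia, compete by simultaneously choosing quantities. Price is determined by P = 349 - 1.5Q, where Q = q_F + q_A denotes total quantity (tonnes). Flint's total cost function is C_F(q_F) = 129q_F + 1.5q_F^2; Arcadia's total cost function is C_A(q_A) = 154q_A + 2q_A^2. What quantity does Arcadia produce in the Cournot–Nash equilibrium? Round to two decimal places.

Flint's profit: π_F = (349 - 1.5Q)q_F - (129q_F + (3/2)q_F²). Setting ∂π_F/∂q_F = 0: 220 - 6q_F - (3/2)(q_A) = 0.
Arcadia's first-order condition: 195 - 7q_A - (3/2)(q_F) = 0.
So q_F = (220 - (3/2)q_A)/6 and q_A = (195 - (3/2)q_F)/7.
Solving the pair: q_F = 31.3836, q_A = 1120/53.

21.13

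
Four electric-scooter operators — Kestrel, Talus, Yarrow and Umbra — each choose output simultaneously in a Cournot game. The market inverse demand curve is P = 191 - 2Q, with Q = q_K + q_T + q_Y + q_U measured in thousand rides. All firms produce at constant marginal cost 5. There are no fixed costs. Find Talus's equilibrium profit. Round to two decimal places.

691.92

Each firm earns π_i = (191 - 2Q)q_i - 5q_i.
Setting ∂π_i/∂q_i = 0 with rivals' quantities fixed: 186 - 4q_i - 2·Σ_{j≠i} q_j = 0.
By symmetry each firm produces the same amount; substituting Σ_{j≠i} q_j = 3q_i yields q_i = 186/10 = 93/5.
Price P = 191 - 2·(372/5) = 211/5.
Talus's profit: (211/5 - 5)·(93/5) = 691.9200.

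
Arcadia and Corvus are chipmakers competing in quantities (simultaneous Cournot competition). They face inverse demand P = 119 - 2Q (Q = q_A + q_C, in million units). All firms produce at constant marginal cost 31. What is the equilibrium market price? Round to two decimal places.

60.33

Each firm earns π_i = (119 - 2Q)q_i - 31q_i.
First-order condition (treating rivals' output as given): 88 - 4q_i - 2q_j = 0.
With identical firms every q_j equals q_i, so q_j = q_i and 88 = 6q_i, giving q_i = 44/3.
Total output Q = 88/3, so price P = 119 - 2·(88/3) = 181/3.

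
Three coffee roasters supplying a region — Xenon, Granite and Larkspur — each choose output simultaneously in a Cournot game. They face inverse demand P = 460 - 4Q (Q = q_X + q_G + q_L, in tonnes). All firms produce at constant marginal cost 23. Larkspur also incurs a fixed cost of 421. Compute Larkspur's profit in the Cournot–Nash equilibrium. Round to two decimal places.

Each firm earns π_i = (460 - 4Q)q_i - 23q_i.
First-order condition (treating rivals' output as given): 437 - 8q_i - 4·Σ_{j≠i} q_j = 0.
With identical firms every q_j equals q_i, so Σ_{j≠i} q_j = 2q_i and 437 = 16q_i, giving q_i = 437/16.
Price P = 460 - 4·(1311/16) = 529/4.
Larkspur's profit: (529/4 - 23)·(437/16) - 421 = 2562.8906.

2562.89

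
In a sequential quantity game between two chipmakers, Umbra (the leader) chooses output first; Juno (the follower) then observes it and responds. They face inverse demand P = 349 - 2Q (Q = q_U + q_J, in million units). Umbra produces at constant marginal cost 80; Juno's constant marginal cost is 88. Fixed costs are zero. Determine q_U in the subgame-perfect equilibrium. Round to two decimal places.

The follower Juno best-responds to any q_U: π_J = (349 - 2Q)q_J - 88q_J.
Setting the follower's marginal profit to zero, 261 - 2q_U - 4q_J = 0, i.e. q_J = (261 - 2q_U)/4.
The leader anticipates this reaction. Substituting into P = 349 - 2Q gives P = 437/2 - q_U, so π_U = (437/2 - q_U)q_U - 80q_U.
The leader's first-order condition 277/2 - 2q_U = 0 yields q_U = 277/4.
Then q_J = (261 - 2·(277/4))/4 = 245/8.

69.25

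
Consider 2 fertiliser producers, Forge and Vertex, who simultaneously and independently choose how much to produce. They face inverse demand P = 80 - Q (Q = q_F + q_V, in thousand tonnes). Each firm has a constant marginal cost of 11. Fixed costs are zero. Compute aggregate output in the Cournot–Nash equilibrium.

A representative firm's profit is π_i = q_i(80 - Q) - 11q_i.
First-order condition (treating rivals' output as given): 69 - 2q_i - q_j = 0.
By symmetry each firm produces the same amount; substituting q_j = q_i yields q_i = 69/3 = 23.
Total output Q = 23 + 23 = 46.

46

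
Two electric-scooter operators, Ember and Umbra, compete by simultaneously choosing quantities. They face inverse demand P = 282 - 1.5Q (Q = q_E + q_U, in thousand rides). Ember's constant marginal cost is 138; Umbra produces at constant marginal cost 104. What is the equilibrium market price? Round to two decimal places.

174.67

Ember's profit: π_E = (282 - 1.5Q)q_E - (138q_E). Setting ∂π_E/∂q_E = 0: 144 - 3q_E - (3/2)(q_U) = 0.
Umbra's first-order condition: 178 - 3q_U - (3/2)(q_E) = 0.
So q_E = (144 - (3/2)q_U)/3 and q_U = (178 - (3/2)q_E)/3.
Solving the pair: q_E = 220/9, q_U = 424/9.
Total output Q = 644/9, so price P = 282 - (3/2)·(644/9) = 524/3.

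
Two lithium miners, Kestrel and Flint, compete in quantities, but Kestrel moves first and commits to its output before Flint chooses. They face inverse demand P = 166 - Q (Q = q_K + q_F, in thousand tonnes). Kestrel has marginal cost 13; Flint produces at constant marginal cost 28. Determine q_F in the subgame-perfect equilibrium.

The follower Flint best-responds to any q_K: π_F = (166 - Q)q_F - 28q_F.
Follower FOC: 138 - q_K - 2q_F = 0, so q_F(q_K) = (138 - q_K)/2.
Kestrel substitutes q_F(q_K) into its own profit: π_K = q_K(166 - q_K - (138 - q_K)/2) - 13q_K = (97 - (1/2)q_K)q_K - 13q_K.
Maximising: ∂π_K/∂q_K = 84 - q_K = 0, giving q_K = 84.
Then q_F = (138 - 84)/2 = 27.

27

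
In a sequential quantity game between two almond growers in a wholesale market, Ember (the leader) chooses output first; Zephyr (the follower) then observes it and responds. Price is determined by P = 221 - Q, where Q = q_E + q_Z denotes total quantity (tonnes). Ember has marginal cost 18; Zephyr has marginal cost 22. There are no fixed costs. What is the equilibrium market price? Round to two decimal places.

69.75

Solve by backward induction. Given q_E, the follower Zephyr maximises π_Z = (221 - q_E - q_Z)q_Z - 22q_Z.
∂π_Z/∂q_Z = 199 - q_E - 2q_Z = 0 gives the reaction function q_Z = (199 - q_E)/2.
Ember substitutes q_Z(q_E) into its own profit: π_E = q_E(221 - q_E - (199 - q_E)/2) - 18q_E = (243/2 - (1/2)q_E)q_E - 18q_E.
Maximising: ∂π_E/∂q_E = 207/2 - q_E = 0, giving q_E = 207/2.
Then q_Z = (199 - 207/2)/2 = 191/4.
Total output Q = 605/4, so price P = 221 - 605/4 = 279/4.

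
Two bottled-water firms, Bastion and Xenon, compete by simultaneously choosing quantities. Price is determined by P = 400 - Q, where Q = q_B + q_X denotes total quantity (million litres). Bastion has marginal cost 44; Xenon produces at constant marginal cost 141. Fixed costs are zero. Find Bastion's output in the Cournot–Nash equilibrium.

151

Bastion's profit: π_B = (400 - Q)q_B - (44q_B). Setting ∂π_B/∂q_B = 0: 356 - 2q_B - (q_X) = 0.
Xenon's profit: π_X = (400 - Q)q_X - (141q_X). Setting ∂π_X/∂q_X = 0: 259 - 2q_X - (q_B) = 0.
Rearranging gives the reaction functions q_B = (356 - q_X)/2 and q_X = (259 - q_B)/2.
Substituting one into the other gives q_B = 151 and q_X = 54.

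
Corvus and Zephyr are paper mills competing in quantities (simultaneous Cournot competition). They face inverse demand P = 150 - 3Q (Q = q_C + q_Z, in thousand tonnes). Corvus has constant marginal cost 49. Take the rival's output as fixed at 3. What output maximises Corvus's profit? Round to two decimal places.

15.33

With the rival's output fixed at 3, Corvus's profit is π_C = (150 - 3·3 - 3q_C)q_C - (49q_C) = (141 - 3q_C)q_C - (49q_C).
∂π_C/∂q_C = 92 - 6q_C = 0, so q_C = 46/3.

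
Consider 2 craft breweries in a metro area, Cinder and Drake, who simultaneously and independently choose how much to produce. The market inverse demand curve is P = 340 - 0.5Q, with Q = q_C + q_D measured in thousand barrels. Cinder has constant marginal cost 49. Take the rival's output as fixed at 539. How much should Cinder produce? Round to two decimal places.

With the rival's output fixed at 539, Cinder's profit is π_C = (340 - (1/2)·539 - (1/2)q_C)q_C - (49q_C) = (141/2 - (1/2)q_C)q_C - (49q_C).
∂π_C/∂q_C = 43/2 - q_C = 0, so q_C = 43/2.

21.50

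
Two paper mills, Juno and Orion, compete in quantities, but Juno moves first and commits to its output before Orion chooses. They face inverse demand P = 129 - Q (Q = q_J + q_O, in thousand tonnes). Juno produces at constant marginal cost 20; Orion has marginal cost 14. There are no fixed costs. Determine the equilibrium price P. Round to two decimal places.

45.75

Solve by backward induction. Given q_J, the follower Orion maximises π_O = (129 - q_J - q_O)q_O - 14q_O.
Follower FOC: 115 - q_J - 2q_O = 0, so q_O(q_J) = (115 - q_J)/2.
Juno substitutes q_O(q_J) into its own profit: π_J = q_J(129 - q_J - (115 - q_J)/2) - 20q_J = (143/2 - (1/2)q_J)q_J - 20q_J.
The leader's first-order condition 103/2 - q_J = 0 yields q_J = 103/2.
Then q_O = (115 - 103/2)/2 = 127/4.
Total output Q = 333/4, so price P = 129 - 333/4 = 183/4.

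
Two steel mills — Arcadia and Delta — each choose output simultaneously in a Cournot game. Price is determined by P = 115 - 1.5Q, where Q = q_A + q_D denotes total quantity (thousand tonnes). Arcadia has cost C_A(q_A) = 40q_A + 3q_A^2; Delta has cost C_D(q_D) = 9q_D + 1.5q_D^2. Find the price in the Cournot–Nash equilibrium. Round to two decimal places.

Arcadia's profit: π_A = (115 - 1.5Q)q_A - (40q_A + 3q_A²). Setting ∂π_A/∂q_A = 0: 75 - 9q_A - (3/2)(q_D) = 0.
Delta's profit: π_D = (115 - 1.5Q)q_D - (9q_D + (3/2)q_D²). Setting ∂π_D/∂q_D = 0: 106 - 6q_D - (3/2)(q_A) = 0.
So q_A = (75 - (3/2)q_D)/9 and q_D = (106 - (3/2)q_A)/6.
Solving the pair: q_A = 388/69, q_D = 374/23.
Total output Q = 1510/69, so price P = 115 - (3/2)·(1510/69) = 1890/23.

82.17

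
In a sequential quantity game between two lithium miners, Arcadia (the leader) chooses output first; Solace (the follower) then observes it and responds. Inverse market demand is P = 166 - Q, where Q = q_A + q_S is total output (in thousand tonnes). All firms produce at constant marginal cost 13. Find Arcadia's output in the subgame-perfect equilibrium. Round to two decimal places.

Solve by backward induction. Given q_A, the follower Solace maximises π_S = (166 - q_A - q_S)q_S - 13q_S.
Follower FOC: 153 - q_A - 2q_S = 0, so q_S(q_A) = (153 - q_A)/2.
Arcadia substitutes q_S(q_A) into its own profit: π_A = q_A(166 - q_A - (153 - q_A)/2) - 13q_A = (179/2 - (1/2)q_A)q_A - 13q_A.
Maximising: ∂π_A/∂q_A = 153/2 - q_A = 0, giving q_A = 153/2.
Then q_S = (153 - 153/2)/2 = 153/4.

76.50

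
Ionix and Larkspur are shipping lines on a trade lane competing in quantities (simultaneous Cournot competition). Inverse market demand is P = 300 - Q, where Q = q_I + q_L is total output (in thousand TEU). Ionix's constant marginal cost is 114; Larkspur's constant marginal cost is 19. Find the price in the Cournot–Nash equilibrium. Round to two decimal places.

Ionix's profit: π_I = (300 - Q)q_I - (114q_I). Setting ∂π_I/∂q_I = 0: 186 - 2q_I - (q_L) = 0.
Larkspur's first-order condition: 281 - 2q_L - (q_I) = 0.
Rearranging gives the reaction functions q_I = (186 - q_L)/2 and q_L = (281 - q_I)/2.
Solving the pair: q_I = 91/3, q_L = 376/3.
Total output Q = 467/3, so price P = 300 - 467/3 = 433/3.

144.33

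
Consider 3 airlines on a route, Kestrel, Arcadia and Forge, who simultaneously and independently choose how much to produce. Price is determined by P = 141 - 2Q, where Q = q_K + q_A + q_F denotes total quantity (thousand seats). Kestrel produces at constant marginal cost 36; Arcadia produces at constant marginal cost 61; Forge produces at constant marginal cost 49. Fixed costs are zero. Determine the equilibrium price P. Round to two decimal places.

71.75

Kestrel's profit: π_K = (141 - 2Q)q_K - (36q_K). Setting ∂π_K/∂q_K = 0: 105 - 4q_K - 2(q_A + q_F) = 0.
Arcadia's profit: π_A = (141 - 2Q)q_A - (61q_A). Setting ∂π_A/∂q_A = 0: 80 - 4q_A - 2(q_K + q_F) = 0.
Forge's first-order condition: 92 - 4q_F - 2(q_K + q_A) = 0.
Summing all 3 equations gives 277 − 8Q = 0, hence Q = 277/8.
Back-substituting: q_K = (105 − 277/4)/2 = 143/8, q_A = (80 − 277/4)/2 = 43/8, q_F = (92 − 277/4)/2 = 91/8.
Total output Q = 277/8, so price P = 141 - 2·(277/8) = 287/4.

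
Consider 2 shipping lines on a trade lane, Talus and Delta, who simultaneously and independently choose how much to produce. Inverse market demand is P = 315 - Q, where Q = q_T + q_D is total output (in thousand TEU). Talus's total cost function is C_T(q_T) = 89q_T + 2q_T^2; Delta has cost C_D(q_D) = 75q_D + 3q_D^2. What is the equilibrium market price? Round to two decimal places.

255.81

Talus's profit: π_T = (315 - Q)q_T - (89q_T + 2q_T²). Setting ∂π_T/∂q_T = 0: 226 - 6q_T - (q_D) = 0.
Delta's profit: π_D = (315 - Q)q_D - (75q_D + 3q_D²). Setting ∂π_D/∂q_D = 0: 240 - 8q_D - (q_T) = 0.
Best responses: q_T = (226 - q_D)/6, q_D = (240 - q_T)/8.
Solving the pair: q_T = 1568/47, q_D = 1214/47.
Total output Q = 59.1915, so price P = 315 - 59.1915 = 255.8085.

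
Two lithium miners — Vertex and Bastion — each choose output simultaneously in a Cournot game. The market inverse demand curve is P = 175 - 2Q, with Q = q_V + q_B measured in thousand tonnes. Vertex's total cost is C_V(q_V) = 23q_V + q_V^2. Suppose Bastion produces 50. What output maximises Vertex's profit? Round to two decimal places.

With the rival's output fixed at 50, Vertex's profit is π_V = (175 - 2·50 - 2q_V)q_V - (23q_V + q_V²) = (75 - 2q_V)q_V - (23q_V + q_V²).
∂π_V/∂q_V = 52 - 6q_V = 0, so q_V = 26/3.

8.67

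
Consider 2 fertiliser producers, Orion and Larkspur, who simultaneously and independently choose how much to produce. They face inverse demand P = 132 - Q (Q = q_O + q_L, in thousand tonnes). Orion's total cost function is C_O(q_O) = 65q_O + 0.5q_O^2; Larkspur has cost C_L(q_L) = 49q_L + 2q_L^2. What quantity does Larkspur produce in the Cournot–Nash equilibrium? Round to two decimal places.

Orion's profit: π_O = (132 - Q)q_O - (65q_O + (1/2)q_O²). Setting ∂π_O/∂q_O = 0: 67 - 3q_O - (q_L) = 0.
Larkspur's first-order condition: 83 - 6q_L - (q_O) = 0.
Rearranging gives the reaction functions q_O = (67 - q_L)/3 and q_L = (83 - q_O)/6.
Substituting one into the other gives q_O = 319/17 and q_L = 182/17.

10.71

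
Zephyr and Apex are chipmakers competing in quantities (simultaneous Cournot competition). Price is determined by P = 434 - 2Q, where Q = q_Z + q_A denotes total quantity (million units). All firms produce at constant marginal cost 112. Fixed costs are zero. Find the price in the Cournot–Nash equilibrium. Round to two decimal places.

219.33

A representative firm's profit is π_i = q_i(434 - 2Q) - 112q_i.
First-order condition (treating rivals' output as given): 322 - 4q_i - 2q_j = 0.
By symmetry each firm produces the same amount; substituting q_j = q_i yields q_i = 322/6 = 161/3.
Total output Q = 322/3, so price P = 434 - 2·(322/3) = 658/3.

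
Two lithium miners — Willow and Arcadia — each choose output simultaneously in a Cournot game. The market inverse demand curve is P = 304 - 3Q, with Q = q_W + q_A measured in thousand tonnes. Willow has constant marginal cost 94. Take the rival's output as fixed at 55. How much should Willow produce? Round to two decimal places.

With the rival's output fixed at 55, Willow's profit is π_W = (304 - 3·55 - 3q_W)q_W - (94q_W) = (139 - 3q_W)q_W - (94q_W).
∂π_W/∂q_W = 45 - 6q_W = 0, so q_W = 15/2.

7.50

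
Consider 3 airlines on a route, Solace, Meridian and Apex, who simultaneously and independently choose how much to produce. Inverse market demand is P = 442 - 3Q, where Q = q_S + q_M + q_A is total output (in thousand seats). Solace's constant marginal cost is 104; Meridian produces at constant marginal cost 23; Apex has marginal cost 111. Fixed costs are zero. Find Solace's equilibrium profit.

Solace's profit: π_S = (442 - 3Q)q_S - (104q_S). Setting ∂π_S/∂q_S = 0: 338 - 6q_S - 3(q_M + q_A) = 0.
Meridian's first-order condition: 419 - 6q_M - 3(q_S + q_A) = 0.
Apex's first-order condition: 331 - 6q_A - 3(q_S + q_M) = 0.
Summing all 3 equations gives 1088 − 12Q = 0, hence Q = 272/3.
Back-substituting: q_S = (338 − 272)/3 = 22, q_M = (419 − 272)/3 = 49, q_A = (331 − 272)/3 = 59/3.
Price P = 442 - 3·(272/3) = 170.
Solace's profit: (170 - 104)·22 = 1452.

1452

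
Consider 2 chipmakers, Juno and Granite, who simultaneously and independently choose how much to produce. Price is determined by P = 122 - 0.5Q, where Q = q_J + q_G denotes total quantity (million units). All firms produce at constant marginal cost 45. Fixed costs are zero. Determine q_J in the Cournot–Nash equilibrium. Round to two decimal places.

51.33

Each firm earns π_i = (122 - 0.5Q)q_i - 45q_i.
First-order condition (treating rivals' output as given): 77 - q_i - (1/2)q_j = 0.
With identical firms every q_j equals q_i, so q_j = q_i and 77 = (3/2)q_i, giving q_i = 154/3.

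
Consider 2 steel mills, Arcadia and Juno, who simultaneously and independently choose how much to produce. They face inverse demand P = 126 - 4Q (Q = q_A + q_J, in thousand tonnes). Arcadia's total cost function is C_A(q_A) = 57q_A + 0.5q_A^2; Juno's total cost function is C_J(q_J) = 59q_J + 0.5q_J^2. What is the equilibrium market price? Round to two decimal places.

84.15

Arcadia's profit: π_A = (126 - 4Q)q_A - (57q_A + (1/2)q_A²). Setting ∂π_A/∂q_A = 0: 69 - 9q_A - 4(q_J) = 0.
Juno's first-order condition: 67 - 9q_J - 4(q_A) = 0.
Rearranging gives the reaction functions q_A = (69 - 4q_J)/9 and q_J = (67 - 4q_A)/9.
Substituting one into the other gives q_A = 353/65 and q_J = 327/65.
Total output Q = 136/13, so price P = 126 - 4·(136/13) = 1094/13.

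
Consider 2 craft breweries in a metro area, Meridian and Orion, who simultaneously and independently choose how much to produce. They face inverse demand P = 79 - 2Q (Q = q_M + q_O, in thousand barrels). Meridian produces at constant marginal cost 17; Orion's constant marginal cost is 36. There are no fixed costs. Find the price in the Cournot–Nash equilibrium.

Meridian's profit: π_M = (79 - 2Q)q_M - (17q_M). Setting ∂π_M/∂q_M = 0: 62 - 4q_M - 2(q_O) = 0.
Orion's first-order condition: 43 - 4q_O - 2(q_M) = 0.
Rearranging gives the reaction functions q_M = (62 - 2q_O)/4 and q_O = (43 - 2q_M)/4.
Solving the pair: q_M = 27/2, q_O = 4.
Total output Q = 35/2, so price P = 79 - 2·(35/2) = 44.

44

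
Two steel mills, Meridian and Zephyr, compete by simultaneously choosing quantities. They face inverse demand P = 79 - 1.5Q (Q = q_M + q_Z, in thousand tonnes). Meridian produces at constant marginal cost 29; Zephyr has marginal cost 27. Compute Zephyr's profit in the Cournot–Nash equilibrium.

Meridian's profit: π_M = (79 - 1.5Q)q_M - (29q_M). Setting ∂π_M/∂q_M = 0: 50 - 3q_M - (3/2)(q_Z) = 0.
Zephyr's first-order condition: 52 - 3q_Z - (3/2)(q_M) = 0.
Best responses: q_M = (50 - (3/2)q_Z)/3, q_Z = (52 - (3/2)q_M)/3.
Substituting one into the other gives q_M = 32/3 and q_Z = 12.
Price P = 79 - (3/2)·(68/3) = 45.
Zephyr's profit: (45 - 27)·12 = 216.

216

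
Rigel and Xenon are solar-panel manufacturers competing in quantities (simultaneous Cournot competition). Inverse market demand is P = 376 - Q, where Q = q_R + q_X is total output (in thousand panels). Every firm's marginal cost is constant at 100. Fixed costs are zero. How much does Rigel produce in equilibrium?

92

Each firm earns π_i = (376 - Q)q_i - 100q_i.
First-order condition (treating rivals' output as given): 276 - 2q_i - q_j = 0.
By symmetry each firm produces the same amount; substituting q_j = q_i yields q_i = 276/3 = 92.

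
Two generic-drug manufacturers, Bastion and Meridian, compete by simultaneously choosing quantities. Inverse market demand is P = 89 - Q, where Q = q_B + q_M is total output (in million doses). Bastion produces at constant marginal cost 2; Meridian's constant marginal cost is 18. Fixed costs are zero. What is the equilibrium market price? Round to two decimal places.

Bastion's profit: π_B = (89 - Q)q_B - (2q_B). Setting ∂π_B/∂q_B = 0: 87 - 2q_B - (q_M) = 0.
Meridian's first-order condition: 71 - 2q_M - (q_B) = 0.
Best responses: q_B = (87 - q_M)/2, q_M = (71 - q_B)/2.
Substituting one into the other gives q_B = 103/3 and q_M = 55/3.
Total output Q = 158/3, so price P = 89 - 158/3 = 109/3.

36.33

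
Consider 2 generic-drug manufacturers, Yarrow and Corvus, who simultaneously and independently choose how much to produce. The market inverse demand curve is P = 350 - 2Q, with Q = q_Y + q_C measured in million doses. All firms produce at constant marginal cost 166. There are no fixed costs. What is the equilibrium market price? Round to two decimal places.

227.33

Each firm earns π_i = (350 - 2Q)q_i - 166q_i.
Setting ∂π_i/∂q_i = 0 with rivals' quantities fixed: 184 - 4q_i - 2q_j = 0.
With identical firms every q_j equals q_i, so q_j = q_i and 184 = 6q_i, giving q_i = 92/3.
Total output Q = 184/3, so price P = 350 - 2·(184/3) = 682/3.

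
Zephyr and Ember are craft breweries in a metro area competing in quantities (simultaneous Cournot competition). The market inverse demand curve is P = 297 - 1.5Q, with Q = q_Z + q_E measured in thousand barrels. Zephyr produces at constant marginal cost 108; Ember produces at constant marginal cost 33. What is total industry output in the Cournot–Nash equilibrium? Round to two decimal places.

100.67

Zephyr's profit: π_Z = (297 - 1.5Q)q_Z - (108q_Z). Setting ∂π_Z/∂q_Z = 0: 189 - 3q_Z - (3/2)(q_E) = 0.
Ember's first-order condition: 264 - 3q_E - (3/2)(q_Z) = 0.
So q_Z = (189 - (3/2)q_E)/3 and q_E = (264 - (3/2)q_Z)/3.
Substituting one into the other gives q_Z = 76/3 and q_E = 226/3.
Total output Q = 76/3 + 226/3 = 302/3.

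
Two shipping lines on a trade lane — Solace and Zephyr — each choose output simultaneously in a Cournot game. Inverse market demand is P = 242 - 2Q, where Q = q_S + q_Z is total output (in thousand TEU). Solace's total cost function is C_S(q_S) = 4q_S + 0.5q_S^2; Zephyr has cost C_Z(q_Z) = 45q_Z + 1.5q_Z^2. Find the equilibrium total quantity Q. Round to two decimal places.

Solace's profit: π_S = (242 - 2Q)q_S - (4q_S + (1/2)q_S²). Setting ∂π_S/∂q_S = 0: 238 - 5q_S - 2(q_Z) = 0.
Zephyr's profit: π_Z = (242 - 2Q)q_Z - (45q_Z + (3/2)q_Z²). Setting ∂π_Z/∂q_Z = 0: 197 - 7q_Z - 2(q_S) = 0.
Best responses: q_S = (238 - 2q_Z)/5, q_Z = (197 - 2q_S)/7.
Solving the pair: q_S = 1272/31, q_Z = 509/31.
Total output Q = 1272/31 + 509/31 = 1781/31.

57.45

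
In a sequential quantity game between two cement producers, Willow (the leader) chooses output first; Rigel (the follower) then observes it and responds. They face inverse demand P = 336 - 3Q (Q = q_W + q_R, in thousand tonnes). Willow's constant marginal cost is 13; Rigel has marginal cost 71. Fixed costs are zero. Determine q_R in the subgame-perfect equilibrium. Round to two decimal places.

12.42

The follower Rigel best-responds to any q_W: π_R = (336 - 3Q)q_R - 71q_R.
∂π_R/∂q_R = 265 - 3q_W - 6q_R = 0 gives the reaction function q_R = (265 - 3q_W)/6.
The leader anticipates this reaction. Substituting into P = 336 - 3Q gives P = 407/2 - (3/2)q_W, so π_W = (407/2 - (3/2)q_W)q_W - 13q_W.
Leader FOC: 381/2 - 3q_W = 0, so q_W = 127/2.
Then q_R = (265 - 3·(127/2))/6 = 149/12.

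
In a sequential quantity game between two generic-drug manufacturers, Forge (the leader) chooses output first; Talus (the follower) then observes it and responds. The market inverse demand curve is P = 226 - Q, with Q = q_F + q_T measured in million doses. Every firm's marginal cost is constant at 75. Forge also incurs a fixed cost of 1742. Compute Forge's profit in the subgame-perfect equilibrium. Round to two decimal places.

Solve by backward induction. Given q_F, the follower Talus maximises π_T = (226 - q_F - q_T)q_T - 75q_T.
Setting the follower's marginal profit to zero, 151 - q_F - 2q_T = 0, i.e. q_T = (151 - q_F)/2.
The leader anticipates this reaction. Substituting into P = 226 - Q gives P = 301/2 - (1/2)q_F, so π_F = (301/2 - (1/2)q_F)q_F - 75q_F.
Maximising: ∂π_F/∂q_F = 151/2 - q_F = 0, giving q_F = 151/2.
Then q_T = (151 - 151/2)/2 = 151/4.
Price P = 226 - 453/4 = 451/4.
Forge's profit: (451/4 - 75)·(151/2) - 1742 = 1108.1250.

1108.13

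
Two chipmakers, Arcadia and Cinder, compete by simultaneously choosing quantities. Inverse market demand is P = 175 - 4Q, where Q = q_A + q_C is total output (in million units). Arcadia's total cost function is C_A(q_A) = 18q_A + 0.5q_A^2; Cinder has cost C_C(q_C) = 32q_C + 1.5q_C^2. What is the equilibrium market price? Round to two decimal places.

Arcadia's profit: π_A = (175 - 4Q)q_A - (18q_A + (1/2)q_A²). Setting ∂π_A/∂q_A = 0: 157 - 9q_A - 4(q_C) = 0.
Cinder's first-order condition: 143 - 11q_C - 4(q_A) = 0.
So q_A = (157 - 4q_C)/9 and q_C = (143 - 4q_A)/11.
Substituting one into the other gives q_A = 1155/83 and q_C = 659/83.
Total output Q = 1814/83, so price P = 175 - 4·(1814/83) = 87.5783.

87.58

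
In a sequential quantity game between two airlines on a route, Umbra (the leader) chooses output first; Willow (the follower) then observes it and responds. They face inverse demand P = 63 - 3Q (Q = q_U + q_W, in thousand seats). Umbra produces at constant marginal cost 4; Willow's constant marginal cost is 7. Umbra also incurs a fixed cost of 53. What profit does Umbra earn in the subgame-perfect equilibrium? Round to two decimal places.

107.17

The follower Willow best-responds to any q_U: π_W = (63 - 3Q)q_W - 7q_W.
Setting the follower's marginal profit to zero, 56 - 3q_U - 6q_W = 0, i.e. q_W = (56 - 3q_U)/6.
Umbra substitutes q_W(q_U) into its own profit: π_U = q_U(63 - 3q_U - (56 - 3q_U)/2) - 4q_U = (35 - (3/2)q_U)q_U - 4q_U.
The leader's first-order condition 31 - 3q_U = 0 yields q_U = 31/3.
Then q_W = (56 - 3·(31/3))/6 = 25/6.
Price P = 63 - 3·(29/2) = 39/2.
Umbra's profit: (39/2 - 4)·(31/3) - 53 = 643/6.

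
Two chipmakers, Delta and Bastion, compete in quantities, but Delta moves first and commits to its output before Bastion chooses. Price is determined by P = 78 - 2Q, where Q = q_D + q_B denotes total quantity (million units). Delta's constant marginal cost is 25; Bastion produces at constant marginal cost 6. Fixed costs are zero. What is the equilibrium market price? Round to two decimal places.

Solve by backward induction. Given q_D, the follower Bastion maximises π_B = (78 - 2q_D - 2q_B)q_B - 6q_B.
Setting the follower's marginal profit to zero, 72 - 2q_D - 4q_B = 0, i.e. q_B = (72 - 2q_D)/4.
The leader anticipates this reaction. Substituting into P = 78 - 2Q gives P = 42 - q_D, so π_D = (42 - q_D)q_D - 25q_D.
Maximising: ∂π_D/∂q_D = 17 - 2q_D = 0, giving q_D = 17/2.
Then q_B = (72 - 2·(17/2))/4 = 55/4.
Total output Q = 89/4, so price P = 78 - 2·(89/4) = 67/2.

33.50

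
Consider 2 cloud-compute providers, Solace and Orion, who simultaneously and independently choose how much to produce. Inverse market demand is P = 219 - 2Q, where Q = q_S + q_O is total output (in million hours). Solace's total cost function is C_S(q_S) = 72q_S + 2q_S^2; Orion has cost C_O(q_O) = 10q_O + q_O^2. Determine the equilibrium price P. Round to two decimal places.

Solace's profit: π_S = (219 - 2Q)q_S - (72q_S + 2q_S²). Setting ∂π_S/∂q_S = 0: 147 - 8q_S - 2(q_O) = 0.
Orion's profit: π_O = (219 - 2Q)q_O - (10q_O + q_O²). Setting ∂π_O/∂q_O = 0: 209 - 6q_O - 2(q_S) = 0.
Rearranging gives the reaction functions q_S = (147 - 2q_O)/8 and q_O = (209 - 2q_S)/6.
Substituting one into the other gives q_S = 116/11 and q_O = 689/22.
Total output Q = 921/22, so price P = 219 - 2·(921/22) = 1488/11.

135.27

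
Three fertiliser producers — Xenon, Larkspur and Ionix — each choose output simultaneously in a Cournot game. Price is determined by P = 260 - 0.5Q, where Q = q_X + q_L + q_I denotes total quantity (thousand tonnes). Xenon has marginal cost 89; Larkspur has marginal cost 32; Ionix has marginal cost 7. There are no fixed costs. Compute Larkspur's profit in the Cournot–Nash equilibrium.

Xenon's profit: π_X = (260 - 0.5Q)q_X - (89q_X). Setting ∂π_X/∂q_X = 0: 171 - q_X - (1/2)(q_L + q_I) = 0.
Larkspur's profit: π_L = (260 - 0.5Q)q_L - (32q_L). Setting ∂π_L/∂q_L = 0: 228 - q_L - (1/2)(q_X + q_I) = 0.
Ionix's profit: π_I = (260 - 0.5Q)q_I - (7q_I). Setting ∂π_I/∂q_I = 0: 253 - q_I - (1/2)(q_X + q_L) = 0.
Adding the 3 first-order conditions: 652 − 2Q = 0, so Q = 326.
Back-substituting: q_X = (171 − 163)/(1/2) = 16, q_L = (228 − 163)/(1/2) = 130, q_I = (253 − 163)/(1/2) = 180.
Price P = 260 - (1/2)·326 = 97.
Larkspur's profit: (97 - 32)·130 = 8450.

8450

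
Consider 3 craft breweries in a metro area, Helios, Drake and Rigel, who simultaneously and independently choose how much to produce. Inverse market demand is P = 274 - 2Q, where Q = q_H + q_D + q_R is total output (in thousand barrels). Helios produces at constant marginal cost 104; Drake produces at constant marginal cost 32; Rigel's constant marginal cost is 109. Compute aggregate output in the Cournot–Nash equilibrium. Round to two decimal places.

72.13

Helios's profit: π_H = (274 - 2Q)q_H - (104q_H). Setting ∂π_H/∂q_H = 0: 170 - 4q_H - 2(q_D + q_R) = 0.
Drake's first-order condition: 242 - 4q_D - 2(q_H + q_R) = 0.
Rigel's profit: π_R = (274 - 2Q)q_R - (109q_R). Setting ∂π_R/∂q_R = 0: 165 - 4q_R - 2(q_H + q_D) = 0.
Adding the 3 first-order conditions: 577 − 8Q = 0, so Q = 577/8.
Back-substituting: q_H = (170 − 577/4)/2 = 103/8, q_D = (242 − 577/4)/2 = 391/8, q_R = (165 − 577/4)/2 = 83/8.
Total output Q = 103/8 + 391/8 + 83/8 = 577/8.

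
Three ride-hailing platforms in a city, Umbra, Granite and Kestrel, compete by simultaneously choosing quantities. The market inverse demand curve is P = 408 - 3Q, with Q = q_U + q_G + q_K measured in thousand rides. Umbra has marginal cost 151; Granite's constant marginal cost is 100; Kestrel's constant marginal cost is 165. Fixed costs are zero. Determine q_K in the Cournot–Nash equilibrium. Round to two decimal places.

13.67

Umbra's profit: π_U = (408 - 3Q)q_U - (151q_U). Setting ∂π_U/∂q_U = 0: 257 - 6q_U - 3(q_G + q_K) = 0.
Granite's profit: π_G = (408 - 3Q)q_G - (100q_G). Setting ∂π_G/∂q_G = 0: 308 - 6q_G - 3(q_U + q_K) = 0.
Kestrel's profit: π_K = (408 - 3Q)q_K - (165q_K). Setting ∂π_K/∂q_K = 0: 243 - 6q_K - 3(q_U + q_G) = 0.
Adding the 3 conditions: 808 − 6Q − 6Q = 0, i.e. Q = 202/3.
Back-substituting: q_U = (257 − 202)/3 = 55/3, q_G = (308 − 202)/3 = 106/3, q_K = (243 − 202)/3 = 41/3.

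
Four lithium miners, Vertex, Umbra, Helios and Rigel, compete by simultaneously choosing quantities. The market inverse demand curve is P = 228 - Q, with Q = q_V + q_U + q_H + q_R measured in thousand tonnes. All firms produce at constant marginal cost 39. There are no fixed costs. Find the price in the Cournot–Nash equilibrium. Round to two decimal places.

76.80

A representative firm's profit is π_i = q_i(228 - Q) - 39q_i.
Setting ∂π_i/∂q_i = 0 with rivals' quantities fixed: 189 - 2q_i - Σ_{j≠i} q_j = 0.
With identical firms every q_j equals q_i, so Σ_{j≠i} q_j = 3q_i and 189 = 5q_i, giving q_i = 189/5.
Total output Q = 756/5, so price P = 228 - 756/5 = 384/5.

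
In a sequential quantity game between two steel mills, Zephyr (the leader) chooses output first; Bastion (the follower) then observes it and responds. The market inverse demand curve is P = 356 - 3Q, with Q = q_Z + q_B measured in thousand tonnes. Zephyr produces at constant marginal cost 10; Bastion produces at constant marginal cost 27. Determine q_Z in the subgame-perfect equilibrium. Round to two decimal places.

60.50

The follower Bastion best-responds to any q_Z: π_B = (356 - 3Q)q_B - 27q_B.
Follower FOC: 329 - 3q_Z - 6q_B = 0, so q_B(q_Z) = (329 - 3q_Z)/6.
The leader anticipates this reaction. Substituting into P = 356 - 3Q gives P = 383/2 - (3/2)q_Z, so π_Z = (383/2 - (3/2)q_Z)q_Z - 10q_Z.
Leader FOC: 363/2 - 3q_Z = 0, so q_Z = 121/2.
Then q_B = (329 - 3·(121/2))/6 = 295/12.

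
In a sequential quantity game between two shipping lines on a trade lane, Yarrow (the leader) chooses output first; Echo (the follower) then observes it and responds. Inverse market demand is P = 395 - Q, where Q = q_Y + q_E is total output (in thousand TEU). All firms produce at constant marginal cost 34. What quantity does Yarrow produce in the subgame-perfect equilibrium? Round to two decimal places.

180.50

The follower Echo best-responds to any q_Y: π_E = (395 - Q)q_E - 34q_E.
Follower FOC: 361 - q_Y - 2q_E = 0, so q_E(q_Y) = (361 - q_Y)/2.
The leader anticipates this reaction. Substituting into P = 395 - Q gives P = 429/2 - (1/2)q_Y, so π_Y = (429/2 - (1/2)q_Y)q_Y - 34q_Y.
Maximising: ∂π_Y/∂q_Y = 361/2 - q_Y = 0, giving q_Y = 361/2.
Then q_E = (361 - 361/2)/2 = 361/4.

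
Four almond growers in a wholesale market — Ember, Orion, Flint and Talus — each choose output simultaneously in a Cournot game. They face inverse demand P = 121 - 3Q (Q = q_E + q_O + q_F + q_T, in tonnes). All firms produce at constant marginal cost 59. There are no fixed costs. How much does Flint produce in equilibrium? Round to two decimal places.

4.13

A representative firm's profit is π_i = q_i(121 - 3Q) - 59q_i.
First-order condition (treating rivals' output as given): 62 - 6q_i - 3·Σ_{j≠i} q_j = 0.
By symmetry each firm produces the same amount; substituting Σ_{j≠i} q_j = 3q_i yields q_i = 62/15.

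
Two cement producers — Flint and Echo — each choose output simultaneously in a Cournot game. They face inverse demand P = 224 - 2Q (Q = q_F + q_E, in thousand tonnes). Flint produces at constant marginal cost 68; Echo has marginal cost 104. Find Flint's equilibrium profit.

Flint's profit: π_F = (224 - 2Q)q_F - (68q_F). Setting ∂π_F/∂q_F = 0: 156 - 4q_F - 2(q_E) = 0.
Echo's profit: π_E = (224 - 2Q)q_E - (104q_E). Setting ∂π_E/∂q_E = 0: 120 - 4q_E - 2(q_F) = 0.
Rearranging gives the reaction functions q_F = (156 - 2q_E)/4 and q_E = (120 - 2q_F)/4.
Solving the pair: q_F = 32, q_E = 14.
Price P = 224 - 2·46 = 132.
Flint's profit: (132 - 68)·32 = 2048.

2048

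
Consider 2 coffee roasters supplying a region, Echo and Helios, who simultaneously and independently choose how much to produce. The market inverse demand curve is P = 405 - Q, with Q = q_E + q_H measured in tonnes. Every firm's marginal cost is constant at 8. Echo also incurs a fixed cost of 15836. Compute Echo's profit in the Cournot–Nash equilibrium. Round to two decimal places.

1676.11

Each firm earns π_i = (405 - Q)q_i - 8q_i.
First-order condition (treating rivals' output as given): 397 - 2q_i - q_j = 0.
By symmetry each firm produces the same amount; substituting q_j = q_i yields q_i = 397/3.
Price P = 405 - 794/3 = 421/3.
Echo's profit: (421/3 - 8)·(397/3) - 15836 = 1676.1111.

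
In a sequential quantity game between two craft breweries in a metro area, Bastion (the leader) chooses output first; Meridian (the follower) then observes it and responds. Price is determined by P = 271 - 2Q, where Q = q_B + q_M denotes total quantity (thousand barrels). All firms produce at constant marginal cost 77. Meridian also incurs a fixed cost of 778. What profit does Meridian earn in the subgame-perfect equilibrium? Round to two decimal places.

Solve by backward induction. Given q_B, the follower Meridian maximises π_M = (271 - 2q_B - 2q_M)q_M - 77q_M.
Follower FOC: 194 - 2q_B - 4q_M = 0, so q_M(q_B) = (194 - 2q_B)/4.
Bastion substitutes q_M(q_B) into its own profit: π_B = q_B(271 - 2q_B - (194 - 2q_B)/2) - 77q_B = (174 - q_B)q_B - 77q_B.
Leader FOC: 97 - 2q_B = 0, so q_B = 97/2.
Then q_M = (194 - 2·(97/2))/4 = 97/4.
Price P = 271 - 2·(291/4) = 251/2.
Meridian's profit: (251/2 - 77)·(97/4) - 778 = 398.1250.

398.13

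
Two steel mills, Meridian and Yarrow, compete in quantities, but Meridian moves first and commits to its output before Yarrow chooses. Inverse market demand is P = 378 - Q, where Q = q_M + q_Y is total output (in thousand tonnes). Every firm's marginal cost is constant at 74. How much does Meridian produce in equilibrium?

Solve by backward induction. Given q_M, the follower Yarrow maximises π_Y = (378 - q_M - q_Y)q_Y - 74q_Y.
Follower FOC: 304 - q_M - 2q_Y = 0, so q_Y(q_M) = (304 - q_M)/2.
Meridian substitutes q_Y(q_M) into its own profit: π_M = q_M(378 - q_M - (304 - q_M)/2) - 74q_M = (226 - (1/2)q_M)q_M - 74q_M.
Leader FOC: 152 - q_M = 0, so q_M = 152.
Then q_Y = (304 - 152)/2 = 76.

152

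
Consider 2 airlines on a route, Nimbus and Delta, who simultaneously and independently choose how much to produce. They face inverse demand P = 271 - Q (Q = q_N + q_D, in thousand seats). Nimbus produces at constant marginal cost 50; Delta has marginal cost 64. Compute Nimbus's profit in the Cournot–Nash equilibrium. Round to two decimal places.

Nimbus's profit: π_N = (271 - Q)q_N - (50q_N). Setting ∂π_N/∂q_N = 0: 221 - 2q_N - (q_D) = 0.
Delta's profit: π_D = (271 - Q)q_D - (64q_D). Setting ∂π_D/∂q_D = 0: 207 - 2q_D - (q_N) = 0.
So q_N = (221 - q_D)/2 and q_D = (207 - q_N)/2.
Solving the pair: q_N = 235/3, q_D = 193/3.
Price P = 271 - 428/3 = 385/3.
Nimbus's profit: (385/3 - 50)·(235/3) = 6136.1111.

6136.11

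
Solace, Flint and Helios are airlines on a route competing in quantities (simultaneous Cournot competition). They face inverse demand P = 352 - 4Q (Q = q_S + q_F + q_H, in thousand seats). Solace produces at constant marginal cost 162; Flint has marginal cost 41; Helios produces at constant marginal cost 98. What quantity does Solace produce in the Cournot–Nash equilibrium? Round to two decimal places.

0.31

Solace's profit: π_S = (352 - 4Q)q_S - (162q_S). Setting ∂π_S/∂q_S = 0: 190 - 8q_S - 4(q_F + q_H) = 0.
Flint's first-order condition: 311 - 8q_F - 4(q_S + q_H) = 0.
Helios's profit: π_H = (352 - 4Q)q_H - (98q_H). Setting ∂π_H/∂q_H = 0: 254 - 8q_H - 4(q_S + q_F) = 0.
Adding the 3 conditions: 755 − 8Q − 8Q = 0, i.e. Q = 755/16.
Back-substituting: q_S = (190 − 755/4)/4 = 5/16, q_F = (311 − 755/4)/4 = 489/16, q_H = (254 − 755/4)/4 = 261/16.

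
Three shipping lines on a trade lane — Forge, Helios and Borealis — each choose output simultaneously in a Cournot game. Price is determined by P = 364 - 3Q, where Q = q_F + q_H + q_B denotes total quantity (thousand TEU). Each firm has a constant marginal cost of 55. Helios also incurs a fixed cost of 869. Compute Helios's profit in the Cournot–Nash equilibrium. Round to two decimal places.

1120.19

Each firm earns π_i = (364 - 3Q)q_i - 55q_i.
First-order condition (treating rivals' output as given): 309 - 6q_i - 3·Σ_{j≠i} q_j = 0.
With identical firms every q_j equals q_i, so Σ_{j≠i} q_j = 2q_i and 309 = 12q_i, giving q_i = 103/4.
Price P = 364 - 3·(309/4) = 529/4.
Helios's profit: (529/4 - 55)·(103/4) - 869 = 1120.1875.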